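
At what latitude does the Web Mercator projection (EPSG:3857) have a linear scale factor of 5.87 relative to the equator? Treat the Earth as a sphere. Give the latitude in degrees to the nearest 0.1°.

80.2°

Mercator scale is k = sec φ = 1/cos φ.
1/cos φ = 5.87  ⇒  cos φ = 0.1704  ⇒  φ = arccos(0.1704) ≈ 80.2°.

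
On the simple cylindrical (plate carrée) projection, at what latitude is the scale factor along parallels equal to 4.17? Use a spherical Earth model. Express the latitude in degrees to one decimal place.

Plate carrée: h = 1, k = sec φ along parallels.
sec φ = 4.17  ⇒  cos φ = 0.2398  ⇒  φ ≈ 76.1°.

76.1°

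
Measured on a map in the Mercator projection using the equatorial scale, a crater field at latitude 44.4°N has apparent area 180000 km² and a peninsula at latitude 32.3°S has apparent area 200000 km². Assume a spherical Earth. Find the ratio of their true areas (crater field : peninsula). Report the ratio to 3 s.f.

0.643

On Mercator the areal scale is sec²φ, so true area = apparent × cos²φ.
True area of crater field: 180000 × cos²(44.4°) = 180000 × 0.5105 = 91880 km².
True area of peninsula: 200000 × cos²(32.3°) = 200000 × 0.7145 = 142900 km².
Ratio = 91880 / 142900 ≈ 0.643.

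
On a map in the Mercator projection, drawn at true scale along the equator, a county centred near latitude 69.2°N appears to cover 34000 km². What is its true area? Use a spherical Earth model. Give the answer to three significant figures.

For Mercator, h = k = sec φ (a conformal cylindrical projection has a single point scale, 1/cos φ).
Areal scale = k² = sec²φ = 1/cos²(69.2°) = 1/0.3551² = 7.930.
True area = apparent / (areal scale) = 34000 / 7.930 ≈ 4290 km².

4290 km²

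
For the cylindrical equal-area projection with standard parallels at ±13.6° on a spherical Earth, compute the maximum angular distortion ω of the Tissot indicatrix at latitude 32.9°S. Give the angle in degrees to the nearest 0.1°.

16.7°

For cylindrical equal-area with standard parallel φ₀, h = cos φ / cos φ₀ and k = cos φ₀ / cos φ, so h·k = 1.
At 32.9°: h = 0.8638, k = 1.158; principal scales a = 1.158, b = 0.8638.
sin(ω/2) = (a − b)/(a + b) = 0.2938/2.021 = 0.1453, so ω = 2 arcsin(0.1453) ≈ 16.7°.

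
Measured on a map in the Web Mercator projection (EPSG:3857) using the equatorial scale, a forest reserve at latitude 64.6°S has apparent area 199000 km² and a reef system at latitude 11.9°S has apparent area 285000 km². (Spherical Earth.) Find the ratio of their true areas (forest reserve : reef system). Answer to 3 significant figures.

0.134

On Mercator the areal scale is sec²φ, so true area = apparent × cos²φ.
True area of forest reserve: 199000 × cos²(64.6°) = 199000 × 0.1840 = 36610 km².
True area of reef system: 285000 × cos²(11.9°) = 285000 × 0.9575 = 272900 km².
Ratio = 36610 / 272900 ≈ 0.134.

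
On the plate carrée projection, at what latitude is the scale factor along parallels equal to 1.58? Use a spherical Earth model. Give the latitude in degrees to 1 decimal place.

Plate carrée: h = 1, k = sec φ along parallels.
sec φ = 1.58  ⇒  cos φ = 0.6329  ⇒  φ ≈ 50.7°.

50.7°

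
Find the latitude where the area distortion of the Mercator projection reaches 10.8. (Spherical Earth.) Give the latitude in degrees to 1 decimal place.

72.3°

Mercator areal scale is sec²φ.
sec²φ = 10.8  ⇒  cos²φ = 0.09259  ⇒  cos φ = 0.3043.
φ = arccos(0.3043) ≈ 72.3°.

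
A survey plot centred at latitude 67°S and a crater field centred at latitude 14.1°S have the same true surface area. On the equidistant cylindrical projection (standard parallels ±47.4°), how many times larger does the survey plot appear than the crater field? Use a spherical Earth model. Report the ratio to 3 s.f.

2.48

In the equirectangular projection with standard parallel φ₀ = 47.4° (x = Rλ cos φ₀, y = Rφ), meridians are true-scale (h = 1) and the parallel scale is k = cos φ₀ / cos φ.
Areal scale at 67°: h·k = 1.000 × 1.732 = 1.732.
Areal scale at 14.1°: h·k = 1.000 × 0.6979 = 0.6979.
Ratio = 1.732/0.6979 ≈ 2.48.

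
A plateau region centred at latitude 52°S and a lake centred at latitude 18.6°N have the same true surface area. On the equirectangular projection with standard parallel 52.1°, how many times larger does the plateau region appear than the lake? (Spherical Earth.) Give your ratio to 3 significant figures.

1.54

With standard parallel φ₀ = 52.1°, the equirectangular projection gives x = Rλ cos φ₀, y = Rφ, so h = 1 and k = cos 52.1° / cos φ.
Areal scale at 52°: h·k = 1.000 × 0.9978 = 0.9978.
Areal scale at 18.6°: h·k = 1.000 × 0.6481 = 0.6481.
Ratio = 0.9978/0.6481 ≈ 1.54.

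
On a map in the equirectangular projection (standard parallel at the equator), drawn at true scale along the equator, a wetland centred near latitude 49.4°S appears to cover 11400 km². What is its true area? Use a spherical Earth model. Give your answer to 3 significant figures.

7420 km²

In the plate carrée (x = Rλ, y = Rφ), meridians are true-scale (h = 1) and parallels are stretched by k = sec φ.
Areal scale = h·k = 1 × sec φ; at 49.4°, h = 1.000, k = 1.537, so h·k = 1.537.
True area = apparent / (areal scale) = 11400 / 1.537 ≈ 7420 km².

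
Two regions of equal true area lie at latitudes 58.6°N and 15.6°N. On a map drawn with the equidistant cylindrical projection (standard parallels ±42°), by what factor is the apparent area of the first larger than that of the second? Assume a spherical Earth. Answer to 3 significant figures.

In the equirectangular projection with standard parallel φ₀ = 42° (x = Rλ cos φ₀, y = Rφ), meridians are true-scale (h = 1) and the parallel scale is k = cos φ₀ / cos φ.
Areal scale at 58.6°: h·k = 1.000 × 1.426 = 1.426.
Areal scale at 15.6°: h·k = 1.000 × 0.7716 = 0.7716.
Ratio = 1.426/0.7716 ≈ 1.85.

1.85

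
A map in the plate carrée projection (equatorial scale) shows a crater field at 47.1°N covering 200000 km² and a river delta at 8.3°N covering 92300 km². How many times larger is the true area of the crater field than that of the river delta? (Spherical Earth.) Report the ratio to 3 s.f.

On the plate carrée, areal scale = h·k = 1 × sec φ, so true area = apparent × cos φ.
True area of crater field: 200000 × cos(47.1°) = 200000 × 0.6807 = 136100 km².
True area of river delta: 92300 × cos(8.3°) = 92300 × 0.9895 = 91330 km².
Ratio = 136100 / 91330 ≈ 1.49.

1.49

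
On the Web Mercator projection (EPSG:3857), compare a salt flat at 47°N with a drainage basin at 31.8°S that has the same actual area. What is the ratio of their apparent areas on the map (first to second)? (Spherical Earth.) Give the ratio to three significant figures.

Mercator is conformal with k = sec φ, so areal scale = k² = sec²φ.
At 47°: sec²(47°) = 1/0.6820² = 2.150.
At 31.8°: sec²(31.8°) = 1/0.8499² = 1.384.
Ratio = 2.150/1.384 = cos²(31.8°)/cos²(47°) ≈ 1.55.

1.55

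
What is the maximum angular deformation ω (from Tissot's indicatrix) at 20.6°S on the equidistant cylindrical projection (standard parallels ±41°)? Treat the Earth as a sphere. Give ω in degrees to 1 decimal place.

12.3°

In the equirectangular projection with standard parallel φ₀ = 41° (x = Rλ cos φ₀, y = Rφ), meridians are true-scale (h = 1) and the parallel scale is k = cos φ₀ / cos φ.
At 20.6°: h = 1.000, k = 0.8063; principal scales a = 1.000, b = 0.8063.
sin(ω/2) = (a − b)/(a + b) = 0.1937/1.806 = 0.1073, so ω = 2 arcsin(0.1073) ≈ 12.3°.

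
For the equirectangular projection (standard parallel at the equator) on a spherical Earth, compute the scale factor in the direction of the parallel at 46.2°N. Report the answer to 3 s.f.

In the plate carrée (x = Rλ, y = Rφ), meridians are true-scale (h = 1) and parallels are stretched by k = sec φ.
k = 1/cos 46.2° = 1/0.6921 = 1.445.

1.44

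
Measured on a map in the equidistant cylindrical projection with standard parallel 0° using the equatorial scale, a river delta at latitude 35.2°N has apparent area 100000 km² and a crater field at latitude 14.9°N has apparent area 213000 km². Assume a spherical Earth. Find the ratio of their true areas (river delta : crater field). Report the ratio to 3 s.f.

0.397

Plate carrée has h = 1 and k = sec φ, giving areal scale sec φ; true area = (apparent area) · cos φ.
True area of river delta: 100000 × cos(35.2°) = 100000 × 0.8171 = 81710 km².
True area of crater field: 213000 × cos(14.9°) = 213000 × 0.9664 = 205800 km².
Ratio = 81710 / 205800 ≈ 0.397.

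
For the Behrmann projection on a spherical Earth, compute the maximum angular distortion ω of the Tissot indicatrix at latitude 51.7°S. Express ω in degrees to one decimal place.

37.6°

The Behrmann projection is cylindrical equal-area with φ₀ = 30°. For cylindrical equal-area with standard parallel φ₀, h = cos φ / cos φ₀ and k = cos φ₀ / cos φ, so h·k = 1.
At 51.7°: h = 0.7157, k = 1.397; principal scales a = 1.397, b = 0.7157.
sin(ω/2) = (a − b)/(a + b) = 0.6817/2.113 = 0.3226, so ω = 2 arcsin(0.3226) ≈ 37.6°.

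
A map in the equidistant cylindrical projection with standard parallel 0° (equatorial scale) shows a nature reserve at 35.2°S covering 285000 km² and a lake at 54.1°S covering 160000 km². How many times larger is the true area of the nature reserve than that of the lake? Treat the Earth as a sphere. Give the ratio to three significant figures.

On the plate carrée, areal scale = h·k = 1 × sec φ, so true area = apparent × cos φ.
True area of nature reserve: 285000 × cos(35.2°) = 285000 × 0.8171 = 232900 km².
True area of lake: 160000 × cos(54.1°) = 160000 × 0.5864 = 93820 km².
Ratio = 232900 / 93820 ≈ 2.48.

2.48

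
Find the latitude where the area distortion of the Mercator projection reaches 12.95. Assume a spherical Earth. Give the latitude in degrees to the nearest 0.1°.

Mercator areal scale is sec²φ.
sec²φ = 12.95  ⇒  cos²φ = 0.07722  ⇒  cos φ = 0.2779.
φ = arccos(0.2779) ≈ 73.9°.

73.9°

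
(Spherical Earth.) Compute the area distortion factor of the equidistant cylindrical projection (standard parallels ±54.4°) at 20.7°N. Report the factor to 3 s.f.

In the equirectangular projection with standard parallel φ₀ = 54.4° (x = Rλ cos φ₀, y = Rφ), meridians are true-scale (h = 1) and the parallel scale is k = cos φ₀ / cos φ.
Areal scale = h·k = 1 × cos φ₀ / cos φ; at 20.7°, h = 1.000, k = 0.6223, so h·k = 0.6223.

0.622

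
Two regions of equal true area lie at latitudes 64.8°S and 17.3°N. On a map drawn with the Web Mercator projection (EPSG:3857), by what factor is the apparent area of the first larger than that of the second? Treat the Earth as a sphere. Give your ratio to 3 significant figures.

On Mercator, area is exaggerated by sec²φ = 1/cos²φ.
At 64.8°: sec²(64.8°) = 1/0.4258² = 5.516.
At 17.3°: sec²(17.3°) = 1/0.9548² = 1.097.
Ratio = 5.516/1.097 = cos²(17.3°)/cos²(64.8°) ≈ 5.03.

5.03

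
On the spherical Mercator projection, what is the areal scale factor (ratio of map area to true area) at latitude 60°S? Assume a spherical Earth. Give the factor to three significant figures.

4.00

Mercator is conformal, so the point scale is isotropic: h = k = sec φ = 1/cos φ.
Areal scale = k² = sec²φ = 1/cos²(60°) = 1/0.5000² = 4.000.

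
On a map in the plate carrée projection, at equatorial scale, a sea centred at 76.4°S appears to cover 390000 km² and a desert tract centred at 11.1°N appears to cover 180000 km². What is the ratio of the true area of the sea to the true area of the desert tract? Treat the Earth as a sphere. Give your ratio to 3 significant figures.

Plate carrée has h = 1 and k = sec φ, giving areal scale sec φ; true area = (apparent area) · cos φ.
True area of sea: 390000 × cos(76.4°) = 390000 × 0.2351 = 91710 km².
True area of desert tract: 180000 × cos(11.1°) = 180000 × 0.9813 = 176600 km².
Ratio = 91710 / 176600 ≈ 0.519.

0.519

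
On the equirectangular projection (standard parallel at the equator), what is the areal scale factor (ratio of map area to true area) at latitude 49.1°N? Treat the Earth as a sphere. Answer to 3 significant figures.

1.53

Plate carrée maps x = Rλ, y = Rφ. The meridian scale is h = 1 and the parallel scale is k = 1/cos φ = sec φ.
Areal scale = h·k = 1 × sec φ; at 49.1°, h = 1.000, k = 1.527, so h·k = 1.527.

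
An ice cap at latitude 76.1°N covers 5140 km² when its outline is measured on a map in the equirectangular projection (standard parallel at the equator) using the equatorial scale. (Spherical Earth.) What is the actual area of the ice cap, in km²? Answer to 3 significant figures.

For the equirectangular projection with φ₀ = 0 (plate carrée), h = 1 along meridians and k = sec φ along parallels.
Areal scale = h·k = 1 × sec φ; at 76.1°, h = 1.000, k = 4.163, so h·k = 4.163.
True area = apparent / (areal scale) = 5140 / 4.163 ≈ 1230 km².

1230 km²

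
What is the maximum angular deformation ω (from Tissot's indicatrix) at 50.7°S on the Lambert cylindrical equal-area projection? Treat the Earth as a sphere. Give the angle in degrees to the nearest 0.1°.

The Lambert cylindrical equal-area projection is the cylindrical equal-area projection with its standard parallel at the equator (φ₀ = 0). A cylindrical equal-area projection with standard parallel φ₀ has meridian scale h = cos φ / cos φ₀ and parallel scale k = cos φ₀ / cos φ (so areas are preserved, h·k = 1).
At 50.7°: h = 0.6334, k = 1.579; principal scales a = 1.579, b = 0.6334.
sin(ω/2) = (a − b)/(a + b) = 0.9454/2.212 = 0.4274, so ω = 2 arcsin(0.4274) ≈ 50.6°.

50.6°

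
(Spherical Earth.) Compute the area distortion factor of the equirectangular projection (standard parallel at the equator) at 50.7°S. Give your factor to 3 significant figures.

In the plate carrée (x = Rλ, y = Rφ), meridians are true-scale (h = 1) and parallels are stretched by k = sec φ.
Areal scale = h·k = 1 × sec φ; at 50.7°, h = 1.000, k = 1.579, so h·k = 1.579.

1.58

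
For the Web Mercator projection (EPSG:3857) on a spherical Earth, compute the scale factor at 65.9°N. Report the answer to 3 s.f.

The Mercator projection is conformal; its linear scale factor is the same in every direction and equals sec φ = 1/cos φ.
k = 1/cos 65.9° = 1/0.4083 = 2.449.

2.45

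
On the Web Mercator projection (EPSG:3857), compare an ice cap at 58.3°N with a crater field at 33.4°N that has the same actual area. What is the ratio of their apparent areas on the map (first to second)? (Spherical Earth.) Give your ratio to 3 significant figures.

Mercator areal scale is sec²φ.
At 58.3°: sec²(58.3°) = 1/0.5255² = 3.622.
At 33.4°: sec²(33.4°) = 1/0.8348² = 1.435.
Ratio = 3.622/1.435 = cos²(33.4°)/cos²(58.3°) ≈ 2.52.

2.52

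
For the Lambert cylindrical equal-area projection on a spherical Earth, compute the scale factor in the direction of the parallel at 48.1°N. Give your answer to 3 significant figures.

The Lambert cylindrical equal-area projection is the cylindrical equal-area projection with its standard parallel at the equator (φ₀ = 0). For cylindrical equal-area with standard parallel φ₀, h = cos φ / cos φ₀ and k = cos φ₀ / cos φ, so h·k = 1.
k = cos 0° / cos 48.1° = 1.000/0.6678 = 1.497.

1.50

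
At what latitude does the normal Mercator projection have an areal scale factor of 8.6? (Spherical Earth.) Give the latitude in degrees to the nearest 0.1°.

Mercator areal scale is sec²φ.
sec²φ = 8.6  ⇒  cos²φ = 0.1163  ⇒  cos φ = 0.3410.
φ = arccos(0.3410) ≈ 70.1°.

70.1°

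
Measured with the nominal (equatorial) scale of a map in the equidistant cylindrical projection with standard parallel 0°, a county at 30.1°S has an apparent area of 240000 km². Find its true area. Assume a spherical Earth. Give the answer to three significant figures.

208000 km²

In the plate carrée (x = Rλ, y = Rφ), meridians are true-scale (h = 1) and parallels are stretched by k = sec φ.
Areal scale = h·k = 1 × sec φ; at 30.1°, h = 1.000, k = 1.156, so h·k = 1.156.
True area = apparent / (areal scale) = 240000 / 1.156 ≈ 208000 km².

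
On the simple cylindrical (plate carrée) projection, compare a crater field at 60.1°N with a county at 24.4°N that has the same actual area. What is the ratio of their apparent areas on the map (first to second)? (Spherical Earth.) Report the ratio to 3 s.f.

For the equirectangular projection with φ₀ = 0 (plate carrée), h = 1 along meridians and k = sec φ along parallels.
Areal scale at 60.1°: h·k = 1.000 × 2.006 = 2.006.
Areal scale at 24.4°: h·k = 1.000 × 1.098 = 1.098.
Ratio = 2.006/1.098 ≈ 1.83.

1.83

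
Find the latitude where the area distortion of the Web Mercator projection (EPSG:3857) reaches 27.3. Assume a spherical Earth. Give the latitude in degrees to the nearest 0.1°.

79.0°

Mercator areal scale is sec²φ.
sec²φ = 27.3  ⇒  cos²φ = 0.03663  ⇒  cos φ = 0.1914.
φ = arccos(0.1914) ≈ 79.0°.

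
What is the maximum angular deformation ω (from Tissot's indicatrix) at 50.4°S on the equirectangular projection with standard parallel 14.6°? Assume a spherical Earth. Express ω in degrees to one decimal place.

With standard parallel φ₀ = 14.6°, the equirectangular projection gives x = Rλ cos φ₀, y = Rφ, so h = 1 and k = cos 14.6° / cos φ.
At 50.4°: h = 1.000, k = 1.518; principal scales a = 1.518, b = 1.000.
sin(ω/2) = (a − b)/(a + b) = 0.5182/2.518 = 0.2058, so ω = 2 arcsin(0.2058) ≈ 23.7°.

23.7°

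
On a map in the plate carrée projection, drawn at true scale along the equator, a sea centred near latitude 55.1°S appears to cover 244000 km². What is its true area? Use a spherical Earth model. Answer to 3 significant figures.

Plate carrée maps x = Rλ, y = Rφ. The meridian scale is h = 1 and the parallel scale is k = 1/cos φ = sec φ.
Areal scale = h·k = 1 × sec φ; at 55.1°, h = 1.000, k = 1.748, so h·k = 1.748.
True area = apparent / (areal scale) = 244000 / 1.748 ≈ 140000 km².

140000 km²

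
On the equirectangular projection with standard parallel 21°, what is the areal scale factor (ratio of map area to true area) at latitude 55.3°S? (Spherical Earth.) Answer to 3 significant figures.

With standard parallel φ₀ = 21°, the equirectangular projection gives x = Rλ cos φ₀, y = Rφ, so h = 1 and k = cos 21° / cos φ.
Areal scale = h·k = 1 × cos φ₀ / cos φ; at 55.3°, h = 1.000, k = 1.640, so h·k = 1.640.

1.64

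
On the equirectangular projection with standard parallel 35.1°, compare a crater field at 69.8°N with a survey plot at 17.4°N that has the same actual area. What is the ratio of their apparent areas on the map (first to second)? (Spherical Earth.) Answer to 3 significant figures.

In the equirectangular projection with standard parallel φ₀ = 35.1° (x = Rλ cos φ₀, y = Rφ), meridians are true-scale (h = 1) and the parallel scale is k = cos φ₀ / cos φ.
Areal scale at 69.8°: h·k = 1.000 × 2.369 = 2.369.
Areal scale at 17.4°: h·k = 1.000 × 0.8574 = 0.8574.
Ratio = 2.369/0.8574 ≈ 2.76.

2.76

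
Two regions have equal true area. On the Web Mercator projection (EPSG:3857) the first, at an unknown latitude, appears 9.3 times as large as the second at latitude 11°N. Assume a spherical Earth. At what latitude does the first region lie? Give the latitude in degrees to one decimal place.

71.2°

For equal true areas on Mercator, apparent areas scale as sec²φ, so the ratio is cos²φ₂ / cos²φ₁.
cos²φ₂ / cos²φ₁ = 9.3  ⇒  cos φ₁ = cos 11° / √9.3 = 0.9816/3.050 = 0.3219.
φ₁ = arccos(0.3219) ≈ 71.2°.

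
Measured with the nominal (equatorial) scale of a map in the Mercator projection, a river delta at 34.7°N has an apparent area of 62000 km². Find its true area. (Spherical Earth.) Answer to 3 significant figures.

The Mercator projection is conformal; its linear scale factor is the same in every direction and equals sec φ = 1/cos φ.
Areal scale = k² = sec²φ = 1/cos²(34.7°) = 1/0.8221² = 1.479.
True area = apparent / (areal scale) = 62000 / 1.479 ≈ 41900 km².

41900 km²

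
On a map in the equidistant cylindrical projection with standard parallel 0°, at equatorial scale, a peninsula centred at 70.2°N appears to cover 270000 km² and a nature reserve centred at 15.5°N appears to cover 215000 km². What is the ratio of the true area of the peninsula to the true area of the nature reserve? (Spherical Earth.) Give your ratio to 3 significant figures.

0.441

Plate carrée has h = 1 and k = sec φ, giving areal scale sec φ; true area = (apparent area) · cos φ.
True area of peninsula: 270000 × cos(70.2°) = 270000 × 0.3387 = 91460 km².
True area of nature reserve: 215000 × cos(15.5°) = 215000 × 0.9636 = 207200 km².
Ratio = 91460 / 207200 ≈ 0.441.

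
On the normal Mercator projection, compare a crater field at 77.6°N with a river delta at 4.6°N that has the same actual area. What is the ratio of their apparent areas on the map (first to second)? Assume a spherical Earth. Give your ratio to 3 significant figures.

21.5

Mercator areal scale is sec²φ.
At 77.6°: sec²(77.6°) = 1/0.2147² = 21.69.
At 4.6°: sec²(4.6°) = 1/0.9968² = 1.006.
Ratio = 21.69/1.006 = cos²(4.6°)/cos²(77.6°) ≈ 21.5.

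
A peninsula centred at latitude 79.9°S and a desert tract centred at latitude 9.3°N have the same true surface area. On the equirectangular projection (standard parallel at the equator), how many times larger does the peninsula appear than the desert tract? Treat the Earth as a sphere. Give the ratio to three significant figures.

5.63

Plate carrée maps x = Rλ, y = Rφ. The meridian scale is h = 1 and the parallel scale is k = 1/cos φ = sec φ.
Areal scale at 79.9°: h·k = 1.000 × 5.702 = 5.702.
Areal scale at 9.3°: h·k = 1.000 × 1.013 = 1.013.
Ratio = 5.702/1.013 ≈ 5.63.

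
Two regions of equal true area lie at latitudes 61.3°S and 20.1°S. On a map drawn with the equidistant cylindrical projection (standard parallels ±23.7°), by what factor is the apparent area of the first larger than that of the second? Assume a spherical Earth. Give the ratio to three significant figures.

In the equirectangular projection with standard parallel φ₀ = 23.7° (x = Rλ cos φ₀, y = Rφ), meridians are true-scale (h = 1) and the parallel scale is k = cos φ₀ / cos φ.
Areal scale at 61.3°: h·k = 1.000 × 1.907 = 1.907.
Areal scale at 20.1°: h·k = 1.000 × 0.9750 = 0.9750.
Ratio = 1.907/0.9750 ≈ 1.96.

1.96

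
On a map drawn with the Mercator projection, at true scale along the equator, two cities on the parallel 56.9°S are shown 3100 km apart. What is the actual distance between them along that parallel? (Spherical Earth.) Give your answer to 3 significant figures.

For Mercator, h = k = sec φ (a conformal cylindrical projection has a single point scale, 1/cos φ).
Along the parallel at 56.9°, map distances are exaggerated by k = sec 56.9° = 1.831.
True distance = 3100 / 1.831 = 3100 × cos 56.9° ≈ 1690 km.

1690 km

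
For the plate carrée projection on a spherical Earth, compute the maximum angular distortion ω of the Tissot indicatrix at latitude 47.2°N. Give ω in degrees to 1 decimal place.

22.0°

Plate carrée maps x = Rλ, y = Rφ. The meridian scale is h = 1 and the parallel scale is k = 1/cos φ = sec φ.
At 47.2°: h = 1.000, k = 1.472; principal scales a = 1.472, b = 1.000.
sin(ω/2) = (a − b)/(a + b) = 0.4718/2.472 = 0.1909, so ω = 2 arcsin(0.1909) ≈ 22.0°.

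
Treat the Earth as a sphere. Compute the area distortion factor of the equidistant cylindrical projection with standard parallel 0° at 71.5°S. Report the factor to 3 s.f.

Plate carrée maps x = Rλ, y = Rφ. The meridian scale is h = 1 and the parallel scale is k = 1/cos φ = sec φ.
Areal scale = h·k = 1 × sec φ; at 71.5°, h = 1.000, k = 3.152, so h·k = 3.152.

3.15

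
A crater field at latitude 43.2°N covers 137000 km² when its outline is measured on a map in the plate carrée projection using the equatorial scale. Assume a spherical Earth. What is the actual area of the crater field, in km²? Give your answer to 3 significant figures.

In the plate carrée (x = Rλ, y = Rφ), meridians are true-scale (h = 1) and parallels are stretched by k = sec φ.
Areal scale = h·k = 1 × sec φ; at 43.2°, h = 1.000, k = 1.372, so h·k = 1.372.
True area = apparent / (areal scale) = 137000 / 1.372 ≈ 99900 km².

99900 km²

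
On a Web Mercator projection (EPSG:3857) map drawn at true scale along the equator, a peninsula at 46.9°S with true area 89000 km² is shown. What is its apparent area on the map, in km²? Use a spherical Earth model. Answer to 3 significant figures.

191000 km²

For Mercator, h = k = sec φ (a conformal cylindrical projection has a single point scale, 1/cos φ).
Areal scale = k² = sec²φ = 1/cos²(46.9°) = 1/0.6833² = 2.142.
Apparent area = 89000 × 2.142 ≈ 191000 km².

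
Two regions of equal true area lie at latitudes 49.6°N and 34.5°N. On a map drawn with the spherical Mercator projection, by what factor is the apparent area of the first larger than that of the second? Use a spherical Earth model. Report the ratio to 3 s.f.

1.62

On Mercator, area is exaggerated by sec²φ = 1/cos²φ.
At 49.6°: sec²(49.6°) = 1/0.6481² = 2.381.
At 34.5°: sec²(34.5°) = 1/0.8241² = 1.472.
Ratio = 2.381/1.472 = cos²(34.5°)/cos²(49.6°) ≈ 1.62.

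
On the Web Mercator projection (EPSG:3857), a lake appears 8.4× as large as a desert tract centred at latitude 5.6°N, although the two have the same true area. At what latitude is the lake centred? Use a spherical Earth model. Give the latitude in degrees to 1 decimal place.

69.9°

On Mercator, (apparent₁)/(apparent₂) = sec²φ₁ / sec²φ₂ when true areas are equal.
cos²φ₂ / cos²φ₁ = 8.4  ⇒  cos φ₁ = cos 5.6° / √8.4 = 0.9952/2.898 = 0.3434.
φ₁ = arccos(0.3434) ≈ 69.9°.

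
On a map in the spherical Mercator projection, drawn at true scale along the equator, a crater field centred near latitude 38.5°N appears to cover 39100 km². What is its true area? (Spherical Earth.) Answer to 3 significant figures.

Mercator is conformal, so the point scale is isotropic: h = k = sec φ = 1/cos φ.
Areal scale = k² = sec²φ = 1/cos²(38.5°) = 1/0.7826² = 1.633.
True area = apparent / (areal scale) = 39100 / 1.633 ≈ 23900 km².

23900 km²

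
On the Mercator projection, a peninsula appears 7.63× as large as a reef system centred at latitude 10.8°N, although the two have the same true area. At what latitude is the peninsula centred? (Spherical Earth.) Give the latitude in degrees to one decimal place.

69.2°

On Mercator, (apparent₁)/(apparent₂) = sec²φ₁ / sec²φ₂ when true areas are equal.
cos²φ₂ / cos²φ₁ = 7.63  ⇒  cos φ₁ = cos 10.8° / √7.63 = 0.9823/2.762 = 0.3556.
φ₁ = arccos(0.3556) ≈ 69.2°.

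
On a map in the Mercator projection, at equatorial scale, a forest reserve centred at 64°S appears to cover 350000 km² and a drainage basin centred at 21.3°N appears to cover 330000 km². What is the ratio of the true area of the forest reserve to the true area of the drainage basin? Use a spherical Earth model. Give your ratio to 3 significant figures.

Mercator's areal exaggeration is sec²φ; hence true area = (apparent area) · cos²φ.
True area of forest reserve: 350000 × cos²(64°) = 350000 × 0.1922 = 67260 km².
True area of drainage basin: 330000 × cos²(21.3°) = 330000 × 0.8680 = 286500 km².
Ratio = 67260 / 286500 ≈ 0.235.

0.235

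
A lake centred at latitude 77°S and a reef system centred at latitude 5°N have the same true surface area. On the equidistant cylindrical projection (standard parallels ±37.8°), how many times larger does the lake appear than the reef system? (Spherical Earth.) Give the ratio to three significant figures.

With standard parallel φ₀ = 37.8°, the equirectangular projection gives x = Rλ cos φ₀, y = Rφ, so h = 1 and k = cos 37.8° / cos φ.
Areal scale at 77°: h·k = 1.000 × 3.513 = 3.513.
Areal scale at 5°: h·k = 1.000 × 0.7932 = 0.7932.
Ratio = 3.513/0.7932 ≈ 4.43.

4.43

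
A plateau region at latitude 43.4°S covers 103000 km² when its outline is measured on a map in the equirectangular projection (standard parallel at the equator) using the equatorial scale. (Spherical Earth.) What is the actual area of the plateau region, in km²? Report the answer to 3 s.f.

74800 km²

For the equirectangular projection with φ₀ = 0 (plate carrée), h = 1 along meridians and k = sec φ along parallels.
Areal scale = h·k = 1 × sec φ; at 43.4°, h = 1.000, k = 1.376, so h·k = 1.376.
True area = apparent / (areal scale) = 103000 / 1.376 ≈ 74800 km².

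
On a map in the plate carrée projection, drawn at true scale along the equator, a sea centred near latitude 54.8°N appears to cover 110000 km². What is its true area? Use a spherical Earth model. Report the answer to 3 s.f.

In the plate carrée (x = Rλ, y = Rφ), meridians are true-scale (h = 1) and parallels are stretched by k = sec φ.
Areal scale = h·k = 1 × sec φ; at 54.8°, h = 1.000, k = 1.735, so h·k = 1.735.
True area = apparent / (areal scale) = 110000 / 1.735 ≈ 63400 km².

63400 km²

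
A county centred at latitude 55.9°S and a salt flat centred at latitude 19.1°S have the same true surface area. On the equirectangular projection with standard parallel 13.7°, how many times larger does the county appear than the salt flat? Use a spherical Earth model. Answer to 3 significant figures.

1.69

In the equirectangular projection with standard parallel φ₀ = 13.7° (x = Rλ cos φ₀, y = Rφ), meridians are true-scale (h = 1) and the parallel scale is k = cos φ₀ / cos φ.
Areal scale at 55.9°: h·k = 1.000 × 1.733 = 1.733.
Areal scale at 19.1°: h·k = 1.000 × 1.028 = 1.028.
Ratio = 1.733/1.028 ≈ 1.69.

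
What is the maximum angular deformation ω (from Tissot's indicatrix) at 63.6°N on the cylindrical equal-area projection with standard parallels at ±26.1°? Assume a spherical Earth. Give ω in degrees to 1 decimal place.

74.6°

A cylindrical equal-area projection with standard parallel φ₀ has meridian scale h = cos φ / cos φ₀ and parallel scale k = cos φ₀ / cos φ (so areas are preserved, h·k = 1).
At 63.6°: h = 0.4951, k = 2.020; principal scales a = 2.020, b = 0.4951.
sin(ω/2) = (a − b)/(a + b) = 1.525/2.515 = 0.6062, so ω = 2 arcsin(0.6062) ≈ 74.6°.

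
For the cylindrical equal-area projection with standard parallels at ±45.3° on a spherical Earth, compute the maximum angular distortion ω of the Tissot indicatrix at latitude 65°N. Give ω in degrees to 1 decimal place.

Cylindrical equal-area (φ₀ = 45.3°): h = cos φ / cos 45.3° along meridians, k = cos 45.3° / cos φ along parallels; h·k = 1.
At 65°: h = 0.6008, k = 1.664; principal scales a = 1.664, b = 0.6008.
sin(ω/2) = (a − b)/(a + b) = 1.064/2.265 = 0.4695, so ω = 2 arcsin(0.4695) ≈ 56.0°.

56.0°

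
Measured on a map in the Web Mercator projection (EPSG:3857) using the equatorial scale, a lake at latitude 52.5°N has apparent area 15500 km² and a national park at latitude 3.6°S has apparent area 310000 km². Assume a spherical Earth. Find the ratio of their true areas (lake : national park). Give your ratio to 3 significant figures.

0.0186

On Mercator the areal scale is sec²φ, so true area = apparent × cos²φ.
True area of lake: 15500 × cos²(52.5°) = 15500 × 0.3706 = 5744 km².
True area of national park: 310000 × cos²(3.6°) = 310000 × 0.9961 = 308800 km².
Ratio = 5744 / 308800 ≈ 0.0186.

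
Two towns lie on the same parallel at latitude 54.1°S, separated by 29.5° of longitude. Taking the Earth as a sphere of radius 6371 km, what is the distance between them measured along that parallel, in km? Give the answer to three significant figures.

Arc length along a parallel = R cos φ · Δλ (with Δλ in radians).
= 6371 × cos 54.1° × (29.5° × π/180) = 6371 × 0.5864 × 0.5149 ≈ 1920 km.

1920 km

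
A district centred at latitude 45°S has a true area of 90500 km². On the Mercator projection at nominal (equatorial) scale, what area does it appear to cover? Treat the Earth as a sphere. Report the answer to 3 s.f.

181000 km²

For Mercator, h = k = sec φ (a conformal cylindrical projection has a single point scale, 1/cos φ).
Areal scale = k² = sec²φ = 1/cos²(45°) = 1/0.7071² = 2.000.
Apparent area = 90500 × 2.000 ≈ 181000 km².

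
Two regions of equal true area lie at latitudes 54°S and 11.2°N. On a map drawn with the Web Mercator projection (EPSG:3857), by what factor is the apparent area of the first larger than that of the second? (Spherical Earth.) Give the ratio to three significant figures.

Mercator areal scale is sec²φ.
At 54°: sec²(54°) = 1/0.5878² = 2.894.
At 11.2°: sec²(11.2°) = 1/0.9810² = 1.039.
Ratio = 2.894/1.039 = cos²(11.2°)/cos²(54°) ≈ 2.79.

2.79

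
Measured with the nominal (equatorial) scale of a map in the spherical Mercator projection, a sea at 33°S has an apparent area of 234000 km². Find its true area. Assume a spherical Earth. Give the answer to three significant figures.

165000 km²

The Mercator projection is conformal; its linear scale factor is the same in every direction and equals sec φ = 1/cos φ.
Areal scale = k² = sec²φ = 1/cos²(33°) = 1/0.8387² = 1.422.
True area = apparent / (areal scale) = 234000 / 1.422 ≈ 165000 km².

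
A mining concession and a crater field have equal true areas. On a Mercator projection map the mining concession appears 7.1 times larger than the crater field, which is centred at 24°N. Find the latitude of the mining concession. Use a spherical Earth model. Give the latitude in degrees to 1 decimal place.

69.9°

On Mercator, (apparent₁)/(apparent₂) = sec²φ₁ / sec²φ₂ when true areas are equal.
cos²φ₂ / cos²φ₁ = 7.1  ⇒  cos φ₁ = cos 24° / √7.1 = 0.9135/2.665 = 0.3428.
φ₁ = arccos(0.3428) ≈ 69.9°.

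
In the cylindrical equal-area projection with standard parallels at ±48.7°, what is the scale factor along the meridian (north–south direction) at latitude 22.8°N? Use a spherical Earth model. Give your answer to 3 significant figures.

1.40

For cylindrical equal-area with standard parallel φ₀, h = cos φ / cos φ₀ and k = cos φ₀ / cos φ, so h·k = 1.
h = cos 22.8° / cos 48.7° = 0.9219/0.6600 = 1.397.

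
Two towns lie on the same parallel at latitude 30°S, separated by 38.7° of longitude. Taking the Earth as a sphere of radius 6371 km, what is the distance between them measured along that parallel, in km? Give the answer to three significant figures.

Arc length along a parallel = R cos φ · Δλ (with Δλ in radians).
= 6371 × cos 30° × (38.7° × π/180) = 6371 × 0.8660 × 0.6754 ≈ 3730 km.

3730 km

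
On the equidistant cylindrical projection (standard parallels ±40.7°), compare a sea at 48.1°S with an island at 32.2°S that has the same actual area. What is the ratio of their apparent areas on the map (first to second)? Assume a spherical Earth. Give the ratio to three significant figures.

1.27

With standard parallel φ₀ = 40.7°, the equirectangular projection gives x = Rλ cos φ₀, y = Rφ, so h = 1 and k = cos 40.7° / cos φ.
Areal scale at 48.1°: h·k = 1.000 × 1.135 = 1.135.
Areal scale at 32.2°: h·k = 1.000 × 0.8959 = 0.8959.
Ratio = 1.135/0.8959 ≈ 1.27.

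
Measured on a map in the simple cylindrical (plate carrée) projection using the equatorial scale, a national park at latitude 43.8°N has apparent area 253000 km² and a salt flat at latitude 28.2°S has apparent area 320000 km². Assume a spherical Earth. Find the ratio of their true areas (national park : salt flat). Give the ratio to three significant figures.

0.647

On the plate carrée, areal scale = h·k = 1 × sec φ, so true area = apparent × cos φ.
True area of national park: 253000 × cos(43.8°) = 253000 × 0.7218 = 182600 km².
True area of salt flat: 320000 × cos(28.2°) = 320000 × 0.8813 = 282000 km².
Ratio = 182600 / 282000 ≈ 0.647.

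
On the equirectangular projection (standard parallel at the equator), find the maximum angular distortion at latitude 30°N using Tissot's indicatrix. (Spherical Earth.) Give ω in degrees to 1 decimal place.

8.2°

In the plate carrée (x = Rλ, y = Rφ), meridians are true-scale (h = 1) and parallels are stretched by k = sec φ.
At 30°: h = 1.000, k = 1.155; principal scales a = 1.155, b = 1.000.
sin(ω/2) = (a − b)/(a + b) = 0.1547/2.155 = 0.07180, so ω = 2 arcsin(0.07180) ≈ 8.2°.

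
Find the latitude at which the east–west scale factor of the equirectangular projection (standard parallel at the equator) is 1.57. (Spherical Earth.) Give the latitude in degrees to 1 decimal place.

Plate carrée: h = 1, k = sec φ along parallels.
sec φ = 1.57  ⇒  cos φ = 0.6369  ⇒  φ ≈ 50.4°.

50.4°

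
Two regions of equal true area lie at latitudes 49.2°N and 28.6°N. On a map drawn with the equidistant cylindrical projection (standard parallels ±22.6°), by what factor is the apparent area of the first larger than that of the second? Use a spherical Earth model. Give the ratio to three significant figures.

1.34

The equidistant cylindrical projection with φ₀ = 22.6° has h = 1 (meridians true) and k = cos φ₀ / cos φ along parallels.
Areal scale at 49.2°: h·k = 1.000 × 1.413 = 1.413.
Areal scale at 28.6°: h·k = 1.000 × 1.052 = 1.052.
Ratio = 1.413/1.052 ≈ 1.34.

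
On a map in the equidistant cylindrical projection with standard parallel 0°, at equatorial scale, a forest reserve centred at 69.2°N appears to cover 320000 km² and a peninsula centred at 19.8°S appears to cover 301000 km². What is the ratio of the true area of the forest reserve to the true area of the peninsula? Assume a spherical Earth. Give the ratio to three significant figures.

0.401

On the plate carrée, areal scale = h·k = 1 × sec φ, so true area = apparent × cos φ.
True area of forest reserve: 320000 × cos(69.2°) = 320000 × 0.3551 = 113600 km².
True area of peninsula: 301000 × cos(19.8°) = 301000 × 0.9409 = 283200 km².
Ratio = 113600 / 283200 ≈ 0.401.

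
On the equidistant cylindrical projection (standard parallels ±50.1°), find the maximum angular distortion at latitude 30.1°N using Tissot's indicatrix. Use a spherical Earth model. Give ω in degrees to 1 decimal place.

17.1°

In the equirectangular projection with standard parallel φ₀ = 50.1° (x = Rλ cos φ₀, y = Rφ), meridians are true-scale (h = 1) and the parallel scale is k = cos φ₀ / cos φ.
At 30.1°: h = 1.000, k = 0.7414; principal scales a = 1.000, b = 0.7414.
sin(ω/2) = (a − b)/(a + b) = 0.2586/1.741 = 0.1485, so ω = 2 arcsin(0.1485) ≈ 17.1°.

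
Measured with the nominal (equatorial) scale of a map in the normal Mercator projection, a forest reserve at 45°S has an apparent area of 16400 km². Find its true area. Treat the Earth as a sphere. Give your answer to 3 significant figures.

The Mercator projection is conformal; its linear scale factor is the same in every direction and equals sec φ = 1/cos φ.
Areal scale = k² = sec²φ = 1/cos²(45°) = 1/0.7071² = 2.000.
True area = apparent / (areal scale) = 16400 / 2.000 ≈ 8200 km².

8200 km²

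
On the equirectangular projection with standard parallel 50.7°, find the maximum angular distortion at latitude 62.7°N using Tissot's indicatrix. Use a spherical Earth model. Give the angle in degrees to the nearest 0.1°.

With standard parallel φ₀ = 50.7°, the equirectangular projection gives x = Rλ cos φ₀, y = Rφ, so h = 1 and k = cos 50.7° / cos φ.
At 62.7°: h = 1.000, k = 1.381; principal scales a = 1.381, b = 1.000.
sin(ω/2) = (a − b)/(a + b) = 0.3810/2.381 = 0.1600, so ω = 2 arcsin(0.1600) ≈ 18.4°.

18.4°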